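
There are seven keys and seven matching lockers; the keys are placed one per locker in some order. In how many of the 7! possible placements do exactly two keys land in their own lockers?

924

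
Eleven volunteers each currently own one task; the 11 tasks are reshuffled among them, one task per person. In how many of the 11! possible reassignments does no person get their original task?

Recurrence: !11 = 10·(!10 + !9).
!11 = 10·(1334961 + 133496) = 10·1468457 = 14684570

14684570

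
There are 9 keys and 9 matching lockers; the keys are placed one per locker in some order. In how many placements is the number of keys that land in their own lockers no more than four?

361541

# with exactly i fixed is C(9,i)·!(9-i); sum over i=0..4:
  i=0: C(9,0)·!9 = 1·133496 = 133496
  i=1: C(9,1)·!8 = 9·14833 = 133497
  i=2: C(9,2)·!7 = 36·1854 = 66744
  i=3: C(9,3)·!6 = 84·265 = 22260
  i=4: C(9,4)·!5 = 126·44 = 5544
Total = 361541.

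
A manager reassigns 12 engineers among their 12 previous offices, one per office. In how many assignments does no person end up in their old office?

176214841

The number of derangements of 12 is !12 = Σ_{k=0}^{12} (-1)^k·12!/k!
= 12! - 12!/1! + 12!/2! - 12!/3! + 12!/4! - 12!/5! + 12!/6! - 12!/7! + 12!/8! - 12!/9! + 12!/10! - 12!/11! + 12!/12!
= 479001600 - 479001600 + 239500800 - 79833600 + 19958400 - 3991680 + 665280 - 95040 + 11880 - 1320 + 132 - 12 + 1
= 176214841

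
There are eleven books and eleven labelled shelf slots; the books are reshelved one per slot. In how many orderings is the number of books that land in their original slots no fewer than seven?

3356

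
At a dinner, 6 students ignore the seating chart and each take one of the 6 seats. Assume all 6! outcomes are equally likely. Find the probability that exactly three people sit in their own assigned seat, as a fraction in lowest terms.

Favorable outcomes: C(6,3)·!3 = 20·2 = 40.
Total outcomes: 6! = 720.
Probability = 40/720 = 1/18.

1/18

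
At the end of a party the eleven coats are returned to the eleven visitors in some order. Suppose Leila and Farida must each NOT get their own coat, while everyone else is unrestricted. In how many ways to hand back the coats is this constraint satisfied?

33022080

Inclusion-exclusion on the 2 forbidden self-matches:
Σ_{j=0}^{2} (-1)^j C(2,j)(11-j)!
= C(2,0)·11! - C(2,1)·10! + C(2,2)·9!
= 39916800 - 7257600 + 362880
= 33022080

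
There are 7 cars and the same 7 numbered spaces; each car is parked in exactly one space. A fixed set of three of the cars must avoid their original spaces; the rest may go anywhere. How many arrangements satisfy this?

Let A_j be the event that the j-th constrained one is fixed. By inclusion-exclusion over the 3 events:
Σ_{j=0}^{3} (-1)^j C(3,j)(7-j)!
= C(3,0)·7! - C(3,1)·6! + C(3,2)·5! - C(3,3)·4!
= 5040 - 2160 + 360 - 24
= 3216

3216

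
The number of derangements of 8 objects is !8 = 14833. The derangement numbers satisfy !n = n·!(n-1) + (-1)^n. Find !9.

133496

!9 = 9·14833 - 1 = 133496.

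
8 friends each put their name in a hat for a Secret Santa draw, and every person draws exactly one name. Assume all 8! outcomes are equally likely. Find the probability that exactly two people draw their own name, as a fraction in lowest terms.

53/288

Favorable outcomes: C(8,2)·!6 = 28·265 = 7420.
Total outcomes: 8! = 40320.
Probability = 7420/40320 = 53/288.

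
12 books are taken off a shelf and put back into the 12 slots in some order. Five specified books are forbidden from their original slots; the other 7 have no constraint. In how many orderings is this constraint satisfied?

Inclusion-exclusion on the 5 forbidden self-matches:
Σ_{j=0}^{5} (-1)^j C(5,j)(12-j)!
= C(5,0)·12! - C(5,1)·11! + C(5,2)·10! - C(5,3)·9! + C(5,4)·8! - C(5,5)·7!
= 479001600 - 199584000 + 36288000 - 3628800 + 201600 - 5040
= 312273360

312273360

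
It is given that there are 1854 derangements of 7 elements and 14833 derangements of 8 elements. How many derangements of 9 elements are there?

133496

D_9 = (9-1)·(D_8 + D_7) = 8·(14833 + 1854) = 8·16687 = 133496.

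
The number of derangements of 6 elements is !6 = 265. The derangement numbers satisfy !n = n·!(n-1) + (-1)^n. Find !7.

!7 = 7·265 - 1 = 1854.

1854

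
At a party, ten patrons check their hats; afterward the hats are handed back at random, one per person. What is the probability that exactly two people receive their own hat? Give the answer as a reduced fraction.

Favorable outcomes: C(10,2)·!8 = 45·14833 = 667485.
Total outcomes: 10! = 3628800.
Probability = 667485/3628800 = 2119/11520.

2119/11520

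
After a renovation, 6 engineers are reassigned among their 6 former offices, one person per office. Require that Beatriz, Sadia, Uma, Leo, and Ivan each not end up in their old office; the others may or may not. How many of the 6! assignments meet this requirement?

Inclusion-exclusion on the 5 forbidden self-matches:
Σ_{j=0}^{5} (-1)^j C(5,j)(6-j)!
= C(5,0)·6! - C(5,1)·5! + C(5,2)·4! - C(5,3)·3! + C(5,4)·2! - C(5,5)·1!
= 720 - 600 + 240 - 60 + 10 - 1
= 309

309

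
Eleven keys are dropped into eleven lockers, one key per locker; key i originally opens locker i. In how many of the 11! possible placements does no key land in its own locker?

14684570

!11 is the nearest integer to 11!/e.
11! = 39916800, and 39916800/e ≈ 14684570.08, so !11 = 14684570.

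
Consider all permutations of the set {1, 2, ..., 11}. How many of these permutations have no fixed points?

Recurrence: !11 = 10·(!10 + !9).
!11 = 10·(1334961 + 133496) = 10·1468457 = 14684570

14684570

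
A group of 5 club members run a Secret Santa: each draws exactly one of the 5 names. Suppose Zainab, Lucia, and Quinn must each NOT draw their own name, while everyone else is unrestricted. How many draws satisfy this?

64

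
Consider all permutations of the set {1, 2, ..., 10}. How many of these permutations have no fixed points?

1334961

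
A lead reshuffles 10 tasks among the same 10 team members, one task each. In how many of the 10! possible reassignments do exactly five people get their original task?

11088

Pick the 5 fixed positions: C(10,5) = 252 ways.
The other 5 form a derangement: !5 = 44.
Total: 252 × 44 = 11088.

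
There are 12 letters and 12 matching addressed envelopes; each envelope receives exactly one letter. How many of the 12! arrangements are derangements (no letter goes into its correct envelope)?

176214841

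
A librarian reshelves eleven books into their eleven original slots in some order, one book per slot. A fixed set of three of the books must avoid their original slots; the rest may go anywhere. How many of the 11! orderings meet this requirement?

30078720

Let A_j be the event that the j-th constrained one is fixed. By inclusion-exclusion over the 3 events:
Σ_{j=0}^{3} (-1)^j C(3,j)(11-j)!
= C(3,0)·11! - C(3,1)·10! + C(3,2)·9! - C(3,3)·8!
= 39916800 - 10886400 + 1088640 - 40320
= 30078720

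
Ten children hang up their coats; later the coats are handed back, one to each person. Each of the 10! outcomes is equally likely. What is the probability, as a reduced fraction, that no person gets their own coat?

16481/44800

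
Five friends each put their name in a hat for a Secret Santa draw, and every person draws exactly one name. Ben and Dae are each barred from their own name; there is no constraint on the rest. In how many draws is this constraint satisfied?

78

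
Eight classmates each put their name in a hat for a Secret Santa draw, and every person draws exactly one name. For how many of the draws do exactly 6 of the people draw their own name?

28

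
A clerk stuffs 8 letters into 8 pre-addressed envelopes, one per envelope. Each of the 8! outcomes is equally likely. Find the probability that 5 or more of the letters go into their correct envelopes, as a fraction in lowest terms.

47/13440

Favorable outcomes: Σ_{i≥5} C(8,i)·!(8-i) = 56·2 + 28·1 + 8·0 + 1·1 = 141.
Total outcomes: 8! = 40320.
Probability = 141/40320 = 47/13440.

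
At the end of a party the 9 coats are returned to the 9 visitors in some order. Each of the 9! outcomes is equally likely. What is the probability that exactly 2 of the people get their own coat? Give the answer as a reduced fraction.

103/560

Favorable outcomes: C(9,2)·!7 = 36·1854 = 66744.
Total outcomes: 9! = 362880.
Probability = 66744/362880 = 103/560.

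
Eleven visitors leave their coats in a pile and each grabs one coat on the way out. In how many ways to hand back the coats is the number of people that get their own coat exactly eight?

Pick the 8 fixed positions: C(11,8) = 165 ways.
The other 3 form a derangement: !3 = 2.
Total: 165 × 2 = 330.

330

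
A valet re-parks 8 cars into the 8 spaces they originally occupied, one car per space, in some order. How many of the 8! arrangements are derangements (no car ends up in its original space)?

14833

Use !n = n·!(n-1) + (-1)^n.
!8 = 8·1854 + 1 = 14833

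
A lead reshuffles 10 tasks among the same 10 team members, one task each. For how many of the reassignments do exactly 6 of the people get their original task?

1890

Choose which 6 of the 10 are fixed: C(10,6) = 210.
The other 4 form a derangement: !4 = 9.
Total: 210 × 9 = 1890.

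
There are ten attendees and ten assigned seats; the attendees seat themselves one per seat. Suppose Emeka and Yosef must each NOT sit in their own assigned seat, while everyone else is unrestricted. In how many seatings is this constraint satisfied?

2943360

Inclusion-exclusion on the 2 forbidden self-matches:
Σ_{j=0}^{2} (-1)^j C(2,j)(10-j)!
= C(2,0)·10! - C(2,1)·9! + C(2,2)·8!
= 3628800 - 725760 + 40320
= 2943360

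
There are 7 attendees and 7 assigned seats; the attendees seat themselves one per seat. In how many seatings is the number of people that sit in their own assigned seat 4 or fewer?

# with exactly i fixed is C(7,i)·!(7-i); sum over i=0..4:
  i=0: C(7,0)·!7 = 1·1854 = 1854
  i=1: C(7,1)·!6 = 7·265 = 1855
  i=2: C(7,2)·!5 = 21·44 = 924
  i=3: C(7,3)·!4 = 35·9 = 315
  i=4: C(7,4)·!3 = 35·2 = 70
Total = 5018.

5018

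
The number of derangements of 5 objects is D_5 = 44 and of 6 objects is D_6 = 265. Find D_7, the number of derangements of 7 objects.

1854

D_7 = (7-1)·(D_6 + D_5) = 6·(265 + 44) = 6·309 = 1854.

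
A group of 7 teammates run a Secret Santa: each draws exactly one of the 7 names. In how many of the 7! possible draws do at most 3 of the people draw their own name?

4948

Sum C(7,i)·!(7-i) for i = 0..3:
  i=0: C(7,0)·!7 = 1·1854 = 1854
  i=1: C(7,1)·!6 = 7·265 = 1855
  i=2: C(7,2)·!5 = 21·44 = 924
  i=3: C(7,3)·!4 = 35·9 = 315
Total = 4948.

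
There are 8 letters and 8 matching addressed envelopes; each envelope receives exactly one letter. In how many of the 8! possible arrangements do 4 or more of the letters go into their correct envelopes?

# with exactly i fixed is C(8,i)·!(8-i); sum over i=4..8:
  i=4: C(8,4)·!4 = 70·9 = 630
  i=5: C(8,5)·!3 = 56·2 = 112
  i=6: C(8,6)·!2 = 28·1 = 28
  i=7: C(8,7)·!1 = 8·0 = 0
  i=8: C(8,8)·!0 = 1·1 = 1
Total = 771.

771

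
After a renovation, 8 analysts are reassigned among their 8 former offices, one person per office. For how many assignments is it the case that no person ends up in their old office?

14833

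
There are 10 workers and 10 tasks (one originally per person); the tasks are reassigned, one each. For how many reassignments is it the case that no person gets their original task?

1334961

Recurrence: !10 = 9·(!9 + !8).
!10 = 9·(133496 + 14833) = 9·148329 = 1334961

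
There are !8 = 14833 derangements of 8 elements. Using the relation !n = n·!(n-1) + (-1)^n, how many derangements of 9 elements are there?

133496

!9 = 9·14833 - 1 = 133496.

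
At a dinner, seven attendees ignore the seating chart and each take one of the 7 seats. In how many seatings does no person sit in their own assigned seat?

The number of derangements of 7 is !7 = Σ_{k=0}^{7} (-1)^k·7!/k!
= 7! - 7!/1! + 7!/2! - 7!/3! + 7!/4! - 7!/5! + 7!/6! - 7!/7!
= 5040 - 5040 + 2520 - 840 + 210 - 42 + 7 - 1
= 1854

1854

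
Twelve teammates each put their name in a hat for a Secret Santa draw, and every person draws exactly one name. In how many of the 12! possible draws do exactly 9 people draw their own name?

Choose which 9 of the 12 are fixed: C(12,9) = 220.
The other 3 form a derangement: !3 = 2.
Total: 220 × 2 = 440.

440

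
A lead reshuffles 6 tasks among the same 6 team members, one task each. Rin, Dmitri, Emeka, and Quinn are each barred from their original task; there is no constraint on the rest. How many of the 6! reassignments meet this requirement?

362

Inclusion-exclusion on the 4 forbidden self-matches:
Σ_{j=0}^{4} (-1)^j C(4,j)(6-j)!
= C(4,0)·6! - C(4,1)·5! + C(4,2)·4! - C(4,3)·3! + C(4,4)·2!
= 720 - 480 + 144 - 24 + 2
= 362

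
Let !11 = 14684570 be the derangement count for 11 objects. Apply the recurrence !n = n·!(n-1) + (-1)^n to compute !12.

176214841

!12 = 12·14684570 + 1 = 176214841.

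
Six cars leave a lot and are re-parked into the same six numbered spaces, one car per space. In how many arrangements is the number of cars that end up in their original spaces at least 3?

56

Sum C(6,i)·!(6-i) for i = 3..6:
  i=3: C(6,3)·!3 = 20·2 = 40
  i=4: C(6,4)·!2 = 15·1 = 15
  i=5: C(6,5)·!1 = 6·0 = 0
  i=6: C(6,6)·!0 = 1·1 = 1
Total = 56.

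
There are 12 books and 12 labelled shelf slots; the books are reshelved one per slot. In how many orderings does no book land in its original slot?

176214841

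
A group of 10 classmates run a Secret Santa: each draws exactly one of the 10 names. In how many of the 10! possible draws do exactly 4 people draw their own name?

55650

Choose which 4 of the 10 are fixed: C(10,4) = 210.
The other 6 form a derangement: !6 = 265.
Total: 210 × 265 = 55650.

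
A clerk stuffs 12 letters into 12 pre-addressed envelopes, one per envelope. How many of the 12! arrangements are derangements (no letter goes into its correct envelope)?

176214841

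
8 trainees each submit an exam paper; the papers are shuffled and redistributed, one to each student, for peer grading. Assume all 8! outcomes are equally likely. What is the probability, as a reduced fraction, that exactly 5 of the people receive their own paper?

1/360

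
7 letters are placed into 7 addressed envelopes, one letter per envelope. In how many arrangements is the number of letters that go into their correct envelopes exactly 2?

924

Pick the 2 fixed positions: C(7,2) = 21 ways.
The other 5 form a derangement: !5 = 44.
Total: 21 × 44 = 924.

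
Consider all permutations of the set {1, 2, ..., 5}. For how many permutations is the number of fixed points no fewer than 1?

76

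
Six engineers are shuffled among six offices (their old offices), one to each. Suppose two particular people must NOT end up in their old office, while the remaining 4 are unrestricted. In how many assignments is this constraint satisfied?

504

Inclusion-exclusion on the 2 forbidden self-matches:
Σ_{j=0}^{2} (-1)^j C(2,j)(6-j)!
= C(2,0)·6! - C(2,1)·5! + C(2,2)·4!
= 720 - 240 + 24
= 504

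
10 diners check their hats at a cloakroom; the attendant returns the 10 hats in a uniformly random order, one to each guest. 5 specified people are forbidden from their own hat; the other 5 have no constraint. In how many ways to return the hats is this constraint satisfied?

2170680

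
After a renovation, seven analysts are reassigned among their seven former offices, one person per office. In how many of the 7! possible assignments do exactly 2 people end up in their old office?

Choose which 2 of the 7 are fixed: C(7,2) = 21.
The other 5 form a derangement: !5 = 44.
Total: 21 × 44 = 924.

924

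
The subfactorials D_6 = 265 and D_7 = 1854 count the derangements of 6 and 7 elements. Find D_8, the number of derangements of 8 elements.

D_8 = (8-1)·(D_7 + D_6) = 7·(1854 + 265) = 7·2119 = 14833.

14833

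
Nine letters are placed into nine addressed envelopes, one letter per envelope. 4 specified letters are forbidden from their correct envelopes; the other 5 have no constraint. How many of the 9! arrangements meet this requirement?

Let A_j be the event that the j-th constrained one is fixed. By inclusion-exclusion over the 4 events:
Σ_{j=0}^{4} (-1)^j C(4,j)(9-j)!
= C(4,0)·9! - C(4,1)·8! + C(4,2)·7! - C(4,3)·6! + C(4,4)·5!
= 362880 - 161280 + 30240 - 2880 + 120
= 229080

229080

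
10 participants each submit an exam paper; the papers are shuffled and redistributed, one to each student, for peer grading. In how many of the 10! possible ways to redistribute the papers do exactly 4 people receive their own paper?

55650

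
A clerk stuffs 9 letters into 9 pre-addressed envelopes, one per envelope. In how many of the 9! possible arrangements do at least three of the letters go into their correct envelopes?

# with exactly i fixed is C(9,i)·!(9-i); sum over i=3..9:
  i=3: C(9,3)·!6 = 84·265 = 22260
  i=4: C(9,4)·!5 = 126·44 = 5544
  i=5: C(9,5)·!4 = 126·9 = 1134
  i=6: C(9,6)·!3 = 84·2 = 168
  i=7: C(9,7)·!2 = 36·1 = 36
  i=8: C(9,8)·!1 = 9·0 = 0
  i=9: C(9,9)·!0 = 1·1 = 1
Total = 29143.

29143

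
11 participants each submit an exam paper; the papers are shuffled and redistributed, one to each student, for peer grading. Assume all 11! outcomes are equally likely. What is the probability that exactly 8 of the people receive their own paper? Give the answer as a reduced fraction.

Favorable outcomes: C(11,8)·!3 = 165·2 = 330.
Total outcomes: 11! = 39916800.
Probability = 330/39916800 = 1/120960.

1/120960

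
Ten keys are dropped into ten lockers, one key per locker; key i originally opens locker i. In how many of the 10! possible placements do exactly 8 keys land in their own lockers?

Choose which 8 of the 10 are fixed: C(10,8) = 45.
The other 2 form a derangement: !2 = 1.
Total: 45 × 1 = 45.

45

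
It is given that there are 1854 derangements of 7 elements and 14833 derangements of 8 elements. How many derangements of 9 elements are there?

133496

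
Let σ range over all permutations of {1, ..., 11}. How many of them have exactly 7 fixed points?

2970

Choose which 7 of the 11 are fixed: C(11,7) = 330.
The remaining 4 must be deranged: !4 = 9.
Total: 330 × 9 = 2970.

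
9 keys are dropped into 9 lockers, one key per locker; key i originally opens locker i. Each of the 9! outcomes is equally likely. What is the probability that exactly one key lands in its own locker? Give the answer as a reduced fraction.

Favorable outcomes: C(9,1)·!8 = 9·14833 = 133497.
Total outcomes: 9! = 362880.
Probability = 133497/362880 = 2119/5760.

2119/5760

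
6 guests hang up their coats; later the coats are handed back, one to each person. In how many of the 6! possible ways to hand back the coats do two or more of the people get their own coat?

191

Sum C(6,i)·!(6-i) for i = 2..6:
  i=2: C(6,2)·!4 = 15·9 = 135
  i=3: C(6,3)·!3 = 20·2 = 40
  i=4: C(6,4)·!2 = 15·1 = 15
  i=5: C(6,5)·!1 = 6·0 = 0
  i=6: C(6,6)·!0 = 1·1 = 1
Total = 191.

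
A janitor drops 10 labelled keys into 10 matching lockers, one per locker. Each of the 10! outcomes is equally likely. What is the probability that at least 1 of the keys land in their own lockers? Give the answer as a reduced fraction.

28319/44800

Favorable outcomes: Σ_{i≥1} C(10,i)·!(10-i) = 10·133496 + 45·14833 + 120·1854 + 210·265 + 252·44 + 210·9 + 120·2 + 45·1 + 10·0 + 1·1 = 2293839.
Total outcomes: 10! = 3628800.
Probability = 2293839/3628800 = 28319/44800.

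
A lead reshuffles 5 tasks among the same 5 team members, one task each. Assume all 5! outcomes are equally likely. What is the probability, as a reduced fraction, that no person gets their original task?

Favorable outcomes: !5 = 44.
Total outcomes: 5! = 120.
Probability = 44/120 = 11/30.

11/30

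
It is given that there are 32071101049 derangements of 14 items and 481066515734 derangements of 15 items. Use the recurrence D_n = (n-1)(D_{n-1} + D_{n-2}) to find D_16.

7697064251745

D_16 = (16-1)·(D_15 + D_14) = 15·(481066515734 + 32071101049) = 15·513137616783 = 7697064251745.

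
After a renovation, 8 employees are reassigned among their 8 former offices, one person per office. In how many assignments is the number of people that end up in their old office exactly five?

112

Pick the 5 fixed positions: C(8,5) = 56 ways.
The other 3 form a derangement: !3 = 2.
Total: 56 × 2 = 112.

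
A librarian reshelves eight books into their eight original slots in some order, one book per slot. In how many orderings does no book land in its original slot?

14833

By inclusion-exclusion, !8 = Σ (-1)^k · 8!/k! for k=0..8
= 8! - 8!/1! + 8!/2! - 8!/3! + 8!/4! - 8!/5! + 8!/6! - 8!/7! + 8!/8!
= 40320 - 40320 + 20160 - 6720 + 1680 - 336 + 56 - 8 + 1
= 14833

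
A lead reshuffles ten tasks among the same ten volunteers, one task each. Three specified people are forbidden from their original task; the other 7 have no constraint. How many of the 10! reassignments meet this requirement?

2656080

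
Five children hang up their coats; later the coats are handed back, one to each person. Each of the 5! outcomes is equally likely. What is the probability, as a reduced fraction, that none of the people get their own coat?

Favorable outcomes: !5 = 44.
Total outcomes: 5! = 120.
Probability = 44/120 = 11/30.

11/30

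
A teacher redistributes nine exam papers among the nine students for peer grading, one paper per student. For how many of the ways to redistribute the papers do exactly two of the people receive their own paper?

66744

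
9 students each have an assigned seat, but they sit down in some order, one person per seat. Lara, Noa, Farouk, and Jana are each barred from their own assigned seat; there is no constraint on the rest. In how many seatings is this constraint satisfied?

229080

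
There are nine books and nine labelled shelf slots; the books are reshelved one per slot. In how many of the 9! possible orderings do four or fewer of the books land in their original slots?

361541

Sum C(9,i)·!(9-i) for i = 0..4:
  i=0: C(9,0)·!9 = 1·133496 = 133496
  i=1: C(9,1)·!8 = 9·14833 = 133497
  i=2: C(9,2)·!7 = 36·1854 = 66744
  i=3: C(9,3)·!6 = 84·265 = 22260
  i=4: C(9,4)·!5 = 126·44 = 5544
Total = 361541.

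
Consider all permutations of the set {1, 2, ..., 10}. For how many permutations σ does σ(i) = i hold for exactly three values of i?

Pick the 3 fixed positions: C(10,3) = 120 ways.
The other 7 form a derangement: !7 = 1854.
Total: 120 × 1854 = 222480.

222480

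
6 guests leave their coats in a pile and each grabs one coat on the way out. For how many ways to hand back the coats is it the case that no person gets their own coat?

The number of derangements of 6 is !6 = Σ_{k=0}^{6} (-1)^k·6!/k!
= 6! - 6!/1! + 6!/2! - 6!/3! + 6!/4! - 6!/5! + 6!/6!
= 720 - 720 + 360 - 120 + 30 - 6 + 1
= 265

265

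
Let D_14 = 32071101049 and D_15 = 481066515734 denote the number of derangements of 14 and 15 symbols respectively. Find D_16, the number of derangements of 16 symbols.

D_16 = (16-1)·(D_15 + D_14) = 15·(481066515734 + 32071101049) = 15·513137616783 = 7697064251745.

7697064251745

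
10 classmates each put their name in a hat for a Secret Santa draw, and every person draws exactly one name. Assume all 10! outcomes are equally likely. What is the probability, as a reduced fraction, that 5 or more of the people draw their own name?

829/226800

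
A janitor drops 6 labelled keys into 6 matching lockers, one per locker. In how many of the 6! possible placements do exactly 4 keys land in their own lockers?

Pick the 4 fixed positions: C(6,4) = 15 ways.
The remaining 2 must be deranged: !2 = 1.
Total: 15 × 1 = 15.

15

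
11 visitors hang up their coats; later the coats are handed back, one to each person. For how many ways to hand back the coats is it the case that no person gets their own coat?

Use !n = n·!(n-1) + (-1)^n.
!11 = 11·1334961 - 1 = 14684570

14684570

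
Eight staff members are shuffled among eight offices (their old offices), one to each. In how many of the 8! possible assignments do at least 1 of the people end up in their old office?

# with exactly i fixed is C(8,i)·!(8-i); sum over i=1..8:
  i=1: C(8,1)·!7 = 8·1854 = 14832
  i=2: C(8,2)·!6 = 28·265 = 7420
  i=3: C(8,3)·!5 = 56·44 = 2464
  i=4: C(8,4)·!4 = 70·9 = 630
  i=5: C(8,5)·!3 = 56·2 = 112
  i=6: C(8,6)·!2 = 28·1 = 28
  i=7: C(8,7)·!1 = 8·0 = 0
  i=8: C(8,8)·!0 = 1·1 = 1
Total = 25487.

25487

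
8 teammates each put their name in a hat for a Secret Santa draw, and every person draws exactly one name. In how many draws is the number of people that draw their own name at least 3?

3235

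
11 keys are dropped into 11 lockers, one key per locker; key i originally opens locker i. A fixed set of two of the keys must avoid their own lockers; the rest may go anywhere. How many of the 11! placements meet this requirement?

33022080

Inclusion-exclusion on the 2 forbidden self-matches:
Σ_{j=0}^{2} (-1)^j C(2,j)(11-j)!
= C(2,0)·11! - C(2,1)·10! + C(2,2)·9!
= 39916800 - 7257600 + 362880
= 33022080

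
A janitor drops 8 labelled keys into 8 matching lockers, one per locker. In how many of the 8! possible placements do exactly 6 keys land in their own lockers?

28

Choose which 6 of the 8 are fixed: C(8,6) = 28.
The remaining 2 must be deranged: !2 = 1.
Total: 28 × 1 = 28.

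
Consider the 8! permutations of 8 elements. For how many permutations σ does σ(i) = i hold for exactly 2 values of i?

7420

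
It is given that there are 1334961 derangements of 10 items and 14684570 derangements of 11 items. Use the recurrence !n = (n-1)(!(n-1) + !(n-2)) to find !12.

!12 = (12-1)·(!11 + !10) = 11·(14684570 + 1334961) = 11·16019531 = 176214841.

176214841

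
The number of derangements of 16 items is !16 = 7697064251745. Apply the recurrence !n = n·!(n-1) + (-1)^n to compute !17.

130850092279664

!17 = 17·7697064251745 - 1 = 130850092279664.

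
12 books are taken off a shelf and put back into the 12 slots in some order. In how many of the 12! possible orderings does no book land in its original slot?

The number of derangements of 12 is !12 = Σ_{k=0}^{12} (-1)^k·12!/k!
= 12! - 12!/1! + 12!/2! - 12!/3! + 12!/4! - 12!/5! + 12!/6! - 12!/7! + 12!/8! - 12!/9! + 12!/10! - 12!/11! + 12!/12!
= 479001600 - 479001600 + 239500800 - 79833600 + 19958400 - 3991680 + 665280 - 95040 + 11880 - 1320 + 132 - 12 + 1
= 176214841

176214841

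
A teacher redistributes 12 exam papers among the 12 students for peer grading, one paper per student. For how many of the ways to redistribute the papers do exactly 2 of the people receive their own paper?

Choose which 2 of the 12 are fixed: C(12,2) = 66.
The other 10 form a derangement: !10 = 1334961.
Total: 66 × 1334961 = 88107426.

88107426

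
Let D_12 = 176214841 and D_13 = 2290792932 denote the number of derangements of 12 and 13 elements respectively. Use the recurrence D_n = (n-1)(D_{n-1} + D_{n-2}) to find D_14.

32071101049

D_14 = (14-1)·(D_13 + D_12) = 13·(2290792932 + 176214841) = 13·2467007773 = 32071101049.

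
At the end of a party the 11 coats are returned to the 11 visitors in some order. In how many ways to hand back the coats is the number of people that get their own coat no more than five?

39893116

Sum C(11,i)·!(11-i) for i = 0..5:
  i=0: C(11,0)·!11 = 1·14684570 = 14684570
  i=1: C(11,1)·!10 = 11·1334961 = 14684571
  i=2: C(11,2)·!9 = 55·133496 = 7342280
  i=3: C(11,3)·!8 = 165·14833 = 2447445
  i=4: C(11,4)·!7 = 330·1854 = 611820
  i=5: C(11,5)·!6 = 462·265 = 122430
Total = 39893116.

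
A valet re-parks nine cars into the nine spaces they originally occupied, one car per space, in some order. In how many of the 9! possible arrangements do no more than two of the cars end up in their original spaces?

333737

Sum C(9,i)·!(9-i) for i = 0..2:
  i=0: C(9,0)·!9 = 1·133496 = 133496
  i=1: C(9,1)·!8 = 9·14833 = 133497
  i=2: C(9,2)·!7 = 36·1854 = 66744
Total = 333737.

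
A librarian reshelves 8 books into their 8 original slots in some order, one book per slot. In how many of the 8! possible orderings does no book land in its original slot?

14833

!8 = 8! · Σ_{k=0}^{8} (-1)^k/k!
= 8! - 8!/1! + 8!/2! - 8!/3! + 8!/4! - 8!/5! + 8!/6! - 8!/7! + 8!/8!
= 40320 - 40320 + 20160 - 6720 + 1680 - 336 + 56 - 8 + 1
= 14833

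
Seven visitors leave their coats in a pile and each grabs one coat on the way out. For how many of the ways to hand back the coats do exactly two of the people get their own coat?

924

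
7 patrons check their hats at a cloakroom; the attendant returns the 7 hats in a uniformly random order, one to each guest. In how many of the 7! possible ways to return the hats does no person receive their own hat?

!7 = 7! · Σ_{k=0}^{7} (-1)^k/k!
= 7! - 7!/1! + 7!/2! - 7!/3! + 7!/4! - 7!/5! + 7!/6! - 7!/7!
= 5040 - 5040 + 2520 - 840 + 210 - 42 + 7 - 1
= 1854

1854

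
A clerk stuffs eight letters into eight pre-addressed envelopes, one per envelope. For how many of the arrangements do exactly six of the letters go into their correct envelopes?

Choose which 6 of the 8 are fixed: C(8,6) = 28.
The remaining 2 must be deranged: !2 = 1.
Total: 28 × 1 = 28.

28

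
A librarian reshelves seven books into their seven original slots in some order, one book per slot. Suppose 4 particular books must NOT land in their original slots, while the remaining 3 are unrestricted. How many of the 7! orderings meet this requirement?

2790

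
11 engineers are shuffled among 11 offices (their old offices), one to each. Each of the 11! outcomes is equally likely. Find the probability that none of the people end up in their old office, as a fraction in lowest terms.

Favorable outcomes: !11 = 14684570.
Total outcomes: 11! = 39916800.
Probability = 14684570/39916800 = 1468457/3991680.

1468457/3991680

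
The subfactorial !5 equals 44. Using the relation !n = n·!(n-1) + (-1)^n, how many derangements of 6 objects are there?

265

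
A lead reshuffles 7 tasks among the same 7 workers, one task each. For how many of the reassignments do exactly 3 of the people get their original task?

Pick the 3 fixed positions: C(7,3) = 35 ways.
The remaining 4 must be deranged: !4 = 9.
Total: 35 × 9 = 315.

315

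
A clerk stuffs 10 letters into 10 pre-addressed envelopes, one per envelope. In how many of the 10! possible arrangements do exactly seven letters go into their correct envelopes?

240

Choose which 7 of the 10 are fixed: C(10,7) = 120.
The other 3 form a derangement: !3 = 2.
Total: 120 × 2 = 240.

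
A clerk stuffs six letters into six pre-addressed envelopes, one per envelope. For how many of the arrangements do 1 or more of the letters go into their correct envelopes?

# with exactly i fixed is C(6,i)·!(6-i); sum over i=1..6:
  i=1: C(6,1)·!5 = 6·44 = 264
  i=2: C(6,2)·!4 = 15·9 = 135
  i=3: C(6,3)·!3 = 20·2 = 40
  i=4: C(6,4)·!2 = 15·1 = 15
  i=5: C(6,5)·!1 = 6·0 = 0
  i=6: C(6,6)·!0 = 1·1 = 1
Total = 455.

455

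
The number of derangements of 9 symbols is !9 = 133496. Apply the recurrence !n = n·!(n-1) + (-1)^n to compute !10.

1334961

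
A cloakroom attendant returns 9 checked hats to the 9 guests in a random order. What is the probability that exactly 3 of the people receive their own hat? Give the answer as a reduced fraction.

Favorable outcomes: C(9,3)·!6 = 84·265 = 22260.
Total outcomes: 9! = 362880.
Probability = 22260/362880 = 53/864.

53/864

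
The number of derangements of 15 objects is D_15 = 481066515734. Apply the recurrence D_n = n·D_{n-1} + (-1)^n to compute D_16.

D_16 = 16·481066515734 + 1 = 7697064251745.

7697064251745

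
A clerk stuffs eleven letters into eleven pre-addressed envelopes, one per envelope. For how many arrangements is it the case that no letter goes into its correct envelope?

14684570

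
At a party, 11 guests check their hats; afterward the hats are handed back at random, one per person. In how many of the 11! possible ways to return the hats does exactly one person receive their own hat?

14684571

Pick the single fixed position: C(11,1) = 11 ways.
The remaining 10 must be deranged: !10 = 1334961.
Total: 11 × 1334961 = 14684571.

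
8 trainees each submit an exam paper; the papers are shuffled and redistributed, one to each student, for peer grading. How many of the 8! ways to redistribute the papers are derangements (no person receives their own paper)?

14833

Use !n = (n-1)(!(n-1) + !(n-2)).
!8 = 7·(1854 + 265) = 7·2119 = 14833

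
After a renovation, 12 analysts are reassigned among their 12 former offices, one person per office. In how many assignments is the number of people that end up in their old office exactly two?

88107426

Choose which 2 of the 12 are fixed: C(12,2) = 66.
The remaining 10 must be deranged: !10 = 1334961.
Total: 66 × 1334961 = 88107426.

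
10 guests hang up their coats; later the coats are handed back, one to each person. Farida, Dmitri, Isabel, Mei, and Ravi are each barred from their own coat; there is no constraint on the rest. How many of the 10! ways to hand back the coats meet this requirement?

Let A_j be the event that the j-th constrained one is fixed. By inclusion-exclusion over the 5 events:
Σ_{j=0}^{5} (-1)^j C(5,j)(10-j)!
= C(5,0)·10! - C(5,1)·9! + C(5,2)·8! - C(5,3)·7! + C(5,4)·6! - C(5,5)·5!
= 3628800 - 1814400 + 403200 - 50400 + 3600 - 120
= 2170680

2170680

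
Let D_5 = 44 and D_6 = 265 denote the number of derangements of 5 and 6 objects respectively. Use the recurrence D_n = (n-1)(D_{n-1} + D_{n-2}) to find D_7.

1854

D_7 = (7-1)·(D_6 + D_5) = 6·(265 + 44) = 6·309 = 1854.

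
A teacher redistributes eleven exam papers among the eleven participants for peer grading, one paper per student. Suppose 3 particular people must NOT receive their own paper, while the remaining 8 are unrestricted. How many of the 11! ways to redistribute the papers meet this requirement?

30078720

Inclusion-exclusion on the 3 forbidden self-matches:
Σ_{j=0}^{3} (-1)^j C(3,j)(11-j)!
= C(3,0)·11! - C(3,1)·10! + C(3,2)·9! - C(3,3)·8!
= 39916800 - 10886400 + 1088640 - 40320
= 30078720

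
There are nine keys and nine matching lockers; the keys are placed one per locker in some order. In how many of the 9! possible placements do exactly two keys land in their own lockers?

66744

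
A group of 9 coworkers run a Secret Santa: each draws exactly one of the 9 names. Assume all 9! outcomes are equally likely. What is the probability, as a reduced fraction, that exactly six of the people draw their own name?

1/2160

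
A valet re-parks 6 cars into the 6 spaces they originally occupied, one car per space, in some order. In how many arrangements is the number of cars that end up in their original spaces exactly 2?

135

Pick the 2 fixed positions: C(6,2) = 15 ways.
The other 4 form a derangement: !4 = 9.
Total: 15 × 9 = 135.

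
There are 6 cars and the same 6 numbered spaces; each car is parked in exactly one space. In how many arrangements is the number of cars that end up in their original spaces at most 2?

# with exactly i fixed is C(6,i)·!(6-i); sum over i=0..2:
  i=0: C(6,0)·!6 = 1·265 = 265
  i=1: C(6,1)·!5 = 6·44 = 264
  i=2: C(6,2)·!4 = 15·9 = 135
Total = 664.

664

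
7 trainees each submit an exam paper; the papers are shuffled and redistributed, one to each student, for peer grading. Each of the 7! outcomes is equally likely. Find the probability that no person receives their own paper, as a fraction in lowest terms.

103/280

Favorable outcomes: !7 = 1854.
Total outcomes: 7! = 5040.
Probability = 1854/5040 = 103/280.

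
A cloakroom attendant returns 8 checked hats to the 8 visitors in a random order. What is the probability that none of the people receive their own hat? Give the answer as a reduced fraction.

Favorable outcomes: !8 = 14833.
Total outcomes: 8! = 40320.
Probability = 14833/40320 = 2119/5760.

2119/5760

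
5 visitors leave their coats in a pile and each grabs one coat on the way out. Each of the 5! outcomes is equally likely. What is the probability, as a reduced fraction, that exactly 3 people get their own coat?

Favorable outcomes: C(5,3)·!2 = 10·1 = 10.
Total outcomes: 5! = 120.
Probability = 10/120 = 1/12.

1/12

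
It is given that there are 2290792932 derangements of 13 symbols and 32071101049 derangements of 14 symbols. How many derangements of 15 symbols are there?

481066515734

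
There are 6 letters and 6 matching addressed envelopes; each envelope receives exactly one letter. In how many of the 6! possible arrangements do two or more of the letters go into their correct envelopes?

191

Sum C(6,i)·!(6-i) for i = 2..6:
  i=2: C(6,2)·!4 = 15·9 = 135
  i=3: C(6,3)·!3 = 20·2 = 40
  i=4: C(6,4)·!2 = 15·1 = 15
  i=5: C(6,5)·!1 = 6·0 = 0
  i=6: C(6,6)·!0 = 1·1 = 1
Total = 191.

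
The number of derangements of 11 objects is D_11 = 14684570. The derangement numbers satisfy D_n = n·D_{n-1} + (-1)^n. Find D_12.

176214841

D_12 = 12·14684570 + 1 = 176214841.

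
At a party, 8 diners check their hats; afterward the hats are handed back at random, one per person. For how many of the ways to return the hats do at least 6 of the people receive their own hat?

29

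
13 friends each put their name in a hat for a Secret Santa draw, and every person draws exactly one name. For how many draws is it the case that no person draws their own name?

2290792932

!13 is the nearest integer to 13!/e.
13! = 6227020800, and 6227020800/e ≈ 2290792932.07, so !13 = 2290792932.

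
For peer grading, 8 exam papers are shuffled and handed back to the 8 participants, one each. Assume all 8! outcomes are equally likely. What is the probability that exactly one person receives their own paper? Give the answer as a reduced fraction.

Favorable outcomes: C(8,1)·!7 = 8·1854 = 14832.
Total outcomes: 8! = 40320.
Probability = 14832/40320 = 103/280.

103/280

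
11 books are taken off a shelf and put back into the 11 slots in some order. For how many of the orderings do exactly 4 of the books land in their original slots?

Pick the 4 fixed positions: C(11,4) = 330 ways.
The remaining 7 must be deranged: !7 = 1854.
Total: 330 × 1854 = 611820.

611820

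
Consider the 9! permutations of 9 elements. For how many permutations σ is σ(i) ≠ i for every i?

By inclusion-exclusion, !9 = Σ (-1)^k · 9!/k! for k=0..9
= 9! - 9!/1! + 9!/2! - 9!/3! + 9!/4! - 9!/5! + 9!/6! - 9!/7! + 9!/8! - 9!/9!
= 362880 - 362880 + 181440 - 60480 + 15120 - 3024 + 504 - 72 + 9 - 1
= 133496

133496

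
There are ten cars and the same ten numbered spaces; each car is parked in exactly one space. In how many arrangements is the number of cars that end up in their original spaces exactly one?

Pick the single fixed position: C(10,1) = 10 ways.
The other 9 form a derangement: !9 = 133496.
Total: 10 × 133496 = 1334960.

1334960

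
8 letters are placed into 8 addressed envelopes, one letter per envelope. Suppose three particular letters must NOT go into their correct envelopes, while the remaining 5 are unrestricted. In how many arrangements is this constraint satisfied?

27240

Inclusion-exclusion on the 3 forbidden self-matches:
Σ_{j=0}^{3} (-1)^j C(3,j)(8-j)!
= C(3,0)·8! - C(3,1)·7! + C(3,2)·6! - C(3,3)·5!
= 40320 - 15120 + 2160 - 120
= 27240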